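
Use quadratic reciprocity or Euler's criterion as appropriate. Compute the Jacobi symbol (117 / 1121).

Reciprocity: 117 ≡ 1 and 1121 ≡ 1 (mod 4), so (117/1121) = +(1121/117).
Reduce top mod 117: now compute (68/117).
Pull out 2^2: since 117 ≡ 5 (mod 8), (2/117) = -1, so (2/117)^2 = +1.
Reciprocity: 17 ≡ 1 and 117 ≡ 1 (mod 4), so (17/117) = +(117/17).
Reduce top mod 17: now compute (15/17).
Reciprocity: 15 ≡ 3 and 17 ≡ 1 (mod 4), so (15/17) = +(17/15).
Reduce top mod 15: now compute (2/15).
Pull out 2: since 15 ≡ 7 (mod 8), (2/15) = +1.
Reached (1/15) = 1. Collecting the sign flips along the way, the symbol is +1.

1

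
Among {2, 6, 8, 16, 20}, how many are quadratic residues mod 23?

4

(2/23) = +1 → QR.
(6/23) = +1 → QR.
(8/23) = +1 → QR.
(16/23) = +1 → QR.
(20/23) = -1 → non-residue.
Total quadratic residues among the 5: 4.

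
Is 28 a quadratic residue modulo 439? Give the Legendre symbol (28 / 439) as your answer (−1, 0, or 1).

1

Euler's criterion: (28/439) ≡ 28^219 (mod 439).
28^2 ≡ 345 (mod 439)
28^4 ≡ 56 (mod 439)
28^8 ≡ 63 (mod 439)
28^16 ≡ 18 (mod 439)
28^32 ≡ 324 (mod 439)
28^64 ≡ 55 (mod 439)
28^128 ≡ 391 (mod 439)
28^219 = 28^(128+64+16+8+2+1) ≡ 1 (mod 439).
Result is 1, so (28/439) = 1.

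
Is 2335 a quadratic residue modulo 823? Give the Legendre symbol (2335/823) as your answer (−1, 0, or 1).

Euler's criterion: (2335/823) ≡ 689^411 (mod 823).
689^2 ≡ 673 (mod 823)
689^4 ≡ 279 (mod 823)
689^8 ≡ 479 (mod 823)
689^16 ≡ 647 (mod 823)
689^32 ≡ 525 (mod 823)
689^64 ≡ 743 (mod 823)
689^128 ≡ 639 (mod 823)
689^256 ≡ 113 (mod 823)
689^411 = 689^(256+128+16+8+2+1) ≡ 1 (mod 823).
Result is 1, so (2335/823) = 1.

1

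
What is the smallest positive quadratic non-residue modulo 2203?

(2/2203) = −1, so 2 is the smallest positive non-residue mod 2203.

2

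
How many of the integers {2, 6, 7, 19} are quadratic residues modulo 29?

(2/29) = -1 → non-residue.
(6/29) = +1 → QR.
(7/29) = +1 → QR.
(19/29) = -1 → non-residue.
Total quadratic residues among the 4: 2.

2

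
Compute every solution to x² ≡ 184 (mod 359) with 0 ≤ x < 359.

Since 359 ≡ 3 (mod 4), a square root of 184 is 184^((359+1)/4) = 184^90 mod 359.
Repeated squaring: 184^2≡110, 184^4≡253, 184^8≡107, 184^16≡320, 184^32≡85, 184^64≡45 (mod 359).
184^90 = 184^(64+16+8+2) ≡ 151 (mod 359).
Check: 151² = 22801 ≡ 184 (mod 359). The two roots are 151 and 208.

151, 208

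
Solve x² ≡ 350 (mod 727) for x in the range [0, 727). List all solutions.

Since 727 ≡ 3 (mod 4), a square root of 350 is 350^((727+1)/4) = 350^182 mod 727.
Repeated squaring: 350^2≡364, 350^4≡182, 350^8≡409, 350^16≡71, 350^32≡679, 350^64≡123, 350^128≡589 (mod 727).
350^182 = 350^(128+32+16+4+2) ≡ 628 (mod 727).
Check: 628² = 394384 ≡ 350 (mod 727). The two roots are 99 and 628.

99, 628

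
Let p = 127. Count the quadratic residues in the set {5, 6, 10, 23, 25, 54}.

1

(5/127) = -1 → non-residue.
(6/127) = -1 → non-residue.
(10/127) = -1 → non-residue.
(23/127) = -1 → non-residue.
(25/127) = +1 → QR.
(54/127) = -1 → non-residue.
Total quadratic residues among the 6: 1.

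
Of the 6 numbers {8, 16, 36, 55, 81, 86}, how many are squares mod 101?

(8/101) = -1 → non-residue.
(16/101) = +1 → QR.
(36/101) = +1 → QR.
(55/101) = -1 → non-residue.
(81/101) = +1 → QR.
(86/101) = -1 → non-residue.
Total quadratic residues among the 6: 3.

3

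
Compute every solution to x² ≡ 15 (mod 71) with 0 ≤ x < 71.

Since 71 ≡ 3 (mod 4), a square root of 15 is 15^((71+1)/4) = 15^18 mod 71.
Repeated squaring: 15^2≡12, 15^4≡2, 15^8≡4, 15^16≡16 (mod 71).
15^18 = 15^(16+2) ≡ 50 (mod 71).
Check: 50² = 2500 ≡ 15 (mod 71). The two roots are 21 and 50.

21, 50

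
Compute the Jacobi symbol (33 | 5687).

0

Reciprocity: 33 ≡ 1 and 5687 ≡ 3 (mod 4), so (33/5687) = +(5687/33).
Reduce top mod 33: now compute (11/33).
Reciprocity: 11 ≡ 3 and 33 ≡ 1 (mod 4), so (11/33) = +(33/11).
Reduce top mod 11: now compute (0/11).
Top reduces to 0: gcd > 1, so the symbol is 0.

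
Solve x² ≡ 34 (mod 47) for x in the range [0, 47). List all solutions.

Since 47 ≡ 3 (mod 4), a square root of 34 is 34^((47+1)/4) = 34^12 mod 47.
Repeated squaring: 34^2≡28, 34^4≡32, 34^8≡37 (mod 47).
34^12 = 34^(8+4) ≡ 9 (mod 47).
Check: 9² = 81 ≡ 34 (mod 47). The two roots are 9 and 38.

9, 38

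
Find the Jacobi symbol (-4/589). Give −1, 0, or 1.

1

First reduce: -4 ≡ 585 (mod 589).
Reciprocity: 585 ≡ 1 and 589 ≡ 1 (mod 4), so (585/589) = +(589/585).
Reduce top mod 585: now compute (4/585).
Pull out 2^2: since 585 ≡ 1 (mod 8), (2/585) = +1, so (2/585)^2 = +1.
Reached (1/585) = 1. Collecting the sign flips along the way, the symbol is +1.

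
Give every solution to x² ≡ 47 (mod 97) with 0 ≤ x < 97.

12, 85

97 ≡ 1 (mod 4), so we find a root by search.
Trying successive values, 12² = 144 ≡ 47 (mod 97). The other root is 97 − 12 = 85.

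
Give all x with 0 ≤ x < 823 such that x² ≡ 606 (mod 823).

94, 729

Since 823 ≡ 3 (mod 4), a square root of 606 is 606^((823+1)/4) = 606^206 mod 823.
Repeated squaring: 606^2≡178, 606^4≡410, 606^8≡208, 606^16≡468, 606^32≡106, 606^64≡537, 606^128≡319 (mod 823).
606^206 = 606^(128+64+8+4+2) ≡ 729 (mod 823).
Check: 729² = 531441 ≡ 606 (mod 823). The two roots are 94 and 729.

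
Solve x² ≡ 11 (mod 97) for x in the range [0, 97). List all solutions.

37, 60

97 ≡ 1 (mod 4), so we find a root by search.
Trying successive values, 37² = 1369 ≡ 11 (mod 97). The other root is 97 − 37 = 60.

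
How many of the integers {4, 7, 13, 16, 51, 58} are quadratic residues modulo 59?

(4/59) = +1 → QR.
(7/59) = +1 → QR.
(13/59) = -1 → non-residue.
(16/59) = +1 → QR.
(51/59) = +1 → QR.
(58/59) = -1 → non-residue.
Total quadratic residues among the 6: 4.

4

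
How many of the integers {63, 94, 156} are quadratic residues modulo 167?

(63/167) = +1 → QR.
(94/167) = +1 → QR.
(156/167) = -1 → non-residue.
Total quadratic residues among the 3: 2.

2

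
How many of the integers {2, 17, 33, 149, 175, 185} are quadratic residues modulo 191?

(2/191) = +1 → QR.
(17/191) = +1 → QR.
(33/191) = -1 → non-residue.
(149/191) = +1 → QR.
(175/191) = -1 → non-residue.
(185/191) = -1 → non-residue.
Total quadratic residues among the 6: 3.

3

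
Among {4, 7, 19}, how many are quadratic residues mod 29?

(4/29) = +1 → QR.
(7/29) = +1 → QR.
(19/29) = -1 → non-residue.
Total quadratic residues among the 3: 2.

2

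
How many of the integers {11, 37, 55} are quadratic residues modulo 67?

2

(11/67) = -1 → non-residue.
(37/67) = +1 → QR.
(55/67) = +1 → QR.
Total quadratic residues among the 3: 2.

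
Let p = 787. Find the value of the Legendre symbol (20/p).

-1

Pull out 2^2: since 787 ≡ 3 (mod 8), (2/787) = -1, so (2/787)^2 = +1.
Reciprocity: 5 ≡ 1 and 787 ≡ 3 (mod 4), so (5/787) = +(787/5).
Reduce top mod 5: now compute (2/5).
Pull out 2: since 5 ≡ 5 (mod 8), (2/5) = -1.
Reached (1/5) = 1. Collecting the sign flips along the way, the symbol is -1.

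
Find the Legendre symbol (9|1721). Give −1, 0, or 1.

1

Reciprocity: 9 ≡ 1 and 1721 ≡ 1 (mod 4), so (9/1721) = +(1721/9).
Reduce top mod 9: now compute (2/9).
Pull out 2: since 9 ≡ 1 (mod 8), (2/9) = +1.
Reached (1/9) = 1. Collecting the sign flips along the way, the symbol is +1.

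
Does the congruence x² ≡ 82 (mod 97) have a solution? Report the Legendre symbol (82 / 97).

Euler's criterion: (82/97) ≡ 82^48 (mod 97).
82^2 ≡ 31 (mod 97)
82^4 ≡ 88 (mod 97)
82^8 ≡ 81 (mod 97)
82^16 ≡ 62 (mod 97)
82^32 ≡ 61 (mod 97)
82^48 = 82^(32+16) ≡ 96 (mod 97).
Result is 96 ≡ −1, so (82/97) = −1.

-1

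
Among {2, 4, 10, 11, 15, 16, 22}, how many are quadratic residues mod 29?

(2/29) = -1 → non-residue.
(4/29) = +1 → QR.
(10/29) = -1 → non-residue.
(11/29) = -1 → non-residue.
(15/29) = -1 → non-residue.
(16/29) = +1 → QR.
(22/29) = +1 → QR.
Total quadratic residues among the 7: 3.

3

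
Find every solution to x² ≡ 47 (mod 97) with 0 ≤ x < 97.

12, 85

97 ≡ 1 (mod 4), so we find a root by search.
Trying successive values, 12² = 144 ≡ 47 (mod 97). The other root is 97 − 12 = 85.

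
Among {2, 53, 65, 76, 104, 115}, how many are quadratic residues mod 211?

3

(2/211) = -1 → non-residue.
(53/211) = +1 → QR.
(65/211) = +1 → QR.
(76/211) = +1 → QR.
(104/211) = -1 → non-residue.
(115/211) = -1 → non-residue.
Total quadratic residues among the 6: 3.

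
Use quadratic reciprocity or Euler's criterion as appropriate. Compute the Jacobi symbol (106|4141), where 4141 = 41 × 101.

Pull out 2: since 4141 ≡ 5 (mod 8), (2/4141) = -1.
Reciprocity: 53 ≡ 1 and 4141 ≡ 1 (mod 4), so (53/4141) = +(4141/53).
Reduce top mod 53: now compute (7/53).
Reciprocity: 7 ≡ 3 and 53 ≡ 1 (mod 4), so (7/53) = +(53/7).
Reduce top mod 7: now compute (4/7).
Pull out 2^2: since 7 ≡ 7 (mod 8), (2/7) = +1, so (2/7)^2 = +1.
Reached (1/7) = 1. Collecting the sign flips along the way, the symbol is -1.

-1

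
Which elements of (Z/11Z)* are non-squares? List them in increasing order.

Square k = 1,…,5 (k and 11−k give the same square):
1²=1, 2²=4, 3²=9, 4²≡5, 5²≡3 (mod 11).
The residues are {1, 3, 4, 5, 9}; the non-residues are the remaining 5 nonzero classes.

2,6,7,8,10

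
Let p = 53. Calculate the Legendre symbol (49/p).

1

Euler's criterion: (49/53) ≡ 49^26 (mod 53).
49^2 ≡ 16 (mod 53)
49^4 ≡ 44 (mod 53)
49^8 ≡ 28 (mod 53)
49^16 ≡ 42 (mod 53)
49^26 = 49^(16+8+2) ≡ 1 (mod 53).
Result is 1, so (49/53) = 1.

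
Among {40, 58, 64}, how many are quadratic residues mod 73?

1

(40/73) = -1 → non-residue.
(58/73) = -1 → non-residue.
(64/73) = +1 → QR.
Total quadratic residues among the 3: 1.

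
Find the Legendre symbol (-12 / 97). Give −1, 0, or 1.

First reduce: -12 ≡ 85 (mod 97).
Reciprocity: 85 ≡ 1 and 97 ≡ 1 (mod 4), so (85/97) = +(97/85).
Reduce top mod 85: now compute (12/85).
Pull out 2^2: since 85 ≡ 5 (mod 8), (2/85) = -1, so (2/85)^2 = +1.
Reciprocity: 3 ≡ 3 and 85 ≡ 1 (mod 4), so (3/85) = +(85/3).
Reduce top mod 3: now compute (1/3).
Reached (1/3) = 1. Collecting the sign flips along the way, the symbol is +1.

1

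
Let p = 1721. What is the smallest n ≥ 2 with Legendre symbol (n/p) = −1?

(2/1721) = +1, so 2 is a residue.
(3/1721) = −1, so 3 is the smallest positive non-residue mod 1721.

3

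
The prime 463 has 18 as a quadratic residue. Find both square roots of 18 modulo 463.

Since 463 ≡ 3 (mod 4), a square root of 18 is 18^((463+1)/4) = 18^116 mod 463.
Repeated squaring: 18^2≡324, 18^4≡338, 18^8≡346, 18^16≡262, 18^32≡120, 18^64≡47 (mod 463).
18^116 = 18^(64+32+16+4) ≡ 146 (mod 463).
Check: 146² = 21316 ≡ 18 (mod 463). The two roots are 146 and 317.

146, 317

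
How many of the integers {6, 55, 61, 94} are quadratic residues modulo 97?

3

(6/97) = +1 → QR.
(55/97) = -1 → non-residue.
(61/97) = +1 → QR.
(94/97) = +1 → QR.
Total quadratic residues among the 4: 3.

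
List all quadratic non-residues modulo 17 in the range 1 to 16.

3,5,6,7,10,11,12,14

Square k = 1,…,8 (k and 17−k give the same square):
1²=1, 2²=4, 3²=9, 4²=16, 5²≡8, 6²≡2, 7²≡15, 8²≡13 (mod 17).
The residues are {1, 2, 4, 8, 9, 13, 15, 16}; the non-residues are the remaining 8 nonzero classes.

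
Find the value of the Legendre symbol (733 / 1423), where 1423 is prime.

-1

Reciprocity: 733 ≡ 1 and 1423 ≡ 3 (mod 4), so (733/1423) = +(1423/733).
Reduce top mod 733: now compute (690/733).
Pull out 2: since 733 ≡ 5 (mod 8), (2/733) = -1.
Reciprocity: 345 ≡ 1 and 733 ≡ 1 (mod 4), so (345/733) = +(733/345).
Reduce top mod 345: now compute (43/345).
Reciprocity: 43 ≡ 3 and 345 ≡ 1 (mod 4), so (43/345) = +(345/43).
Reduce top mod 43: now compute (1/43).
Reached (1/43) = 1. Collecting the sign flips along the way, the symbol is -1.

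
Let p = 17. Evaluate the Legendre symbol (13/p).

1

Reciprocity: 13 ≡ 1 and 17 ≡ 1 (mod 4), so (13/17) = +(17/13).
Reduce top mod 13: now compute (4/13).
Pull out 2^2: since 13 ≡ 5 (mod 8), (2/13) = -1, so (2/13)^2 = +1.
Reached (1/13) = 1. Collecting the sign flips along the way, the symbol is +1.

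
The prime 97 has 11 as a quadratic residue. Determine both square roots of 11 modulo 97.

97 ≡ 1 (mod 4), so we find a root by search.
Trying successive values, 37² = 1369 ≡ 11 (mod 97). The other root is 97 − 37 = 60.

37, 60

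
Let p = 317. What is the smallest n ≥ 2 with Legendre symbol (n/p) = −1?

(2/317) = −1, so 2 is the smallest positive non-residue mod 317.

2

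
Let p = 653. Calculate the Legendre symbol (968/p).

First reduce: 968 ≡ 315 (mod 653).
Reciprocity: 315 ≡ 3 and 653 ≡ 1 (mod 4), so (315/653) = +(653/315).
Reduce top mod 315: now compute (23/315).
Reciprocity: 23 ≡ 3 and 315 ≡ 3 (mod 4), so (23/315) = −(315/23).
Reduce top mod 23: now compute (16/23).
Pull out 2^4: since 23 ≡ 7 (mod 8), (2/23) = +1, so (2/23)^4 = +1.
Reached (1/23) = 1. Collecting the sign flips along the way, the symbol is -1.

-1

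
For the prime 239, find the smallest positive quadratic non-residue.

7

(2/239) = +1, so 2 is a residue.
(3/239) = +1, so 3 is a residue.
(4/239) = +1, so 4 is a residue.
(5/239) = +1, so 5 is a residue.
(6/239) = +1, so 6 is a residue.
(7/239) = −1, so 7 is the smallest positive non-residue mod 239.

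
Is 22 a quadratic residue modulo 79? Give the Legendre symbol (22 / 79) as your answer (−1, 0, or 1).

1

Pull out 2: since 79 ≡ 7 (mod 8), (2/79) = +1.
Reciprocity: 11 ≡ 3 and 79 ≡ 3 (mod 4), so (11/79) = −(79/11).
Reduce top mod 11: now compute (2/11).
Pull out 2: since 11 ≡ 3 (mod 8), (2/11) = -1.
Reached (1/11) = 1. Collecting the sign flips along the way, the symbol is +1.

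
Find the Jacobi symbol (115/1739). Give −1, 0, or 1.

1

Reciprocity: 115 ≡ 3 and 1739 ≡ 3 (mod 4), so (115/1739) = −(1739/115).
Reduce top mod 115: now compute (14/115).
Pull out 2: since 115 ≡ 3 (mod 8), (2/115) = -1.
Reciprocity: 7 ≡ 3 and 115 ≡ 3 (mod 4), so (7/115) = −(115/7).
Reduce top mod 7: now compute (3/7).
Reciprocity: 3 ≡ 3 and 7 ≡ 3 (mod 4), so (3/7) = −(7/3).
Reduce top mod 3: now compute (1/3).
Reached (1/3) = 1. Collecting the sign flips along the way, the symbol is +1.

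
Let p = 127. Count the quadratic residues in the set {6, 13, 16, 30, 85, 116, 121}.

(6/127) = -1 → non-residue.
(13/127) = +1 → QR.
(16/127) = +1 → QR.
(30/127) = +1 → QR.
(85/127) = -1 → non-residue.
(116/127) = -1 → non-residue.
(121/127) = +1 → QR.
Total quadratic residues among the 7: 4.

4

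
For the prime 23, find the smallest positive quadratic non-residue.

5

(2/23) = +1, so 2 is a residue.
(3/23) = +1, so 3 is a residue.
(4/23) = +1, so 4 is a residue.
(5/23) = −1, so 5 is the smallest positive non-residue mod 23.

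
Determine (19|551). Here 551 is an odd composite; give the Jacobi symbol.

Reciprocity: 19 ≡ 3 and 551 ≡ 3 (mod 4), so (19/551) = −(551/19).
Reduce top mod 19: now compute (0/19).
Top reduces to 0: gcd > 1, so the symbol is 0.

0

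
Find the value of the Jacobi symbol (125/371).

1

Reciprocity: 125 ≡ 1 and 371 ≡ 3 (mod 4), so (125/371) = +(371/125).
Reduce top mod 125: now compute (121/125).
Reciprocity: 121 ≡ 1 and 125 ≡ 1 (mod 4), so (121/125) = +(125/121).
Reduce top mod 121: now compute (4/121).
Pull out 2^2: since 121 ≡ 1 (mod 8), (2/121) = +1, so (2/121)^2 = +1.
Reached (1/121) = 1. Collecting the sign flips along the way, the symbol is +1.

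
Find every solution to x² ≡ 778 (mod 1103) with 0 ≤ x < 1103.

Since 1103 ≡ 3 (mod 4), a square root of 778 is 778^((1103+1)/4) = 778^276 mod 1103.
Repeated squaring: 778^2≡840, 778^4≡783, 778^8≡924, 778^16≡54, 778^32≡710, 778^64≡29, 778^128≡841, 778^256≡258 (mod 1103).
778^276 = 778^(256+16+4) ≡ 86 (mod 1103).
Check: 86² = 7396 ≡ 778 (mod 1103). The two roots are 86 and 1017.

86, 1017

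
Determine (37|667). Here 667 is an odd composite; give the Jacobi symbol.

Reciprocity: 37 ≡ 1 and 667 ≡ 3 (mod 4), so (37/667) = +(667/37).
Reduce top mod 37: now compute (1/37).
Reached (1/37) = 1. Collecting the sign flips along the way, the symbol is +1.

1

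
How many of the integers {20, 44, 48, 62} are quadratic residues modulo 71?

2

(20/71) = +1 → QR.
(44/71) = -1 → non-residue.
(48/71) = +1 → QR.
(62/71) = -1 → non-residue.
Total quadratic residues among the 4: 2.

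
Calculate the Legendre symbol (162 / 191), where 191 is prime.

Pull out 2: since 191 ≡ 7 (mod 8), (2/191) = +1.
Reciprocity: 81 ≡ 1 and 191 ≡ 3 (mod 4), so (81/191) = +(191/81).
Reduce top mod 81: now compute (29/81).
Reciprocity: 29 ≡ 1 and 81 ≡ 1 (mod 4), so (29/81) = +(81/29).
Reduce top mod 29: now compute (23/29).
Reciprocity: 23 ≡ 3 and 29 ≡ 1 (mod 4), so (23/29) = +(29/23).
Reduce top mod 23: now compute (6/23).
Pull out 2: since 23 ≡ 7 (mod 8), (2/23) = +1.
Reciprocity: 3 ≡ 3 and 23 ≡ 3 (mod 4), so (3/23) = −(23/3).
Reduce top mod 3: now compute (2/3).
Pull out 2: since 3 ≡ 3 (mod 8), (2/3) = -1.
Reached (1/3) = 1. Collecting the sign flips along the way, the symbol is +1.

1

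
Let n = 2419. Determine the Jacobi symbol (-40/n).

1

First reduce: -40 ≡ 2379 (mod 2419).
Reciprocity: 2379 ≡ 3 and 2419 ≡ 3 (mod 4), so (2379/2419) = −(2419/2379).
Reduce top mod 2379: now compute (40/2379).
Pull out 2^3: since 2379 ≡ 3 (mod 8), (2/2379) = -1, so (2/2379)^3 = -1.
Reciprocity: 5 ≡ 1 and 2379 ≡ 3 (mod 4), so (5/2379) = +(2379/5).
Reduce top mod 5: now compute (4/5).
Pull out 2^2: since 5 ≡ 5 (mod 8), (2/5) = -1, so (2/5)^2 = +1.
Reached (1/5) = 1. Collecting the sign flips along the way, the symbol is +1.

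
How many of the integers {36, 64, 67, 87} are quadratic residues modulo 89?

4

(36/89) = +1 → QR.
(64/89) = +1 → QR.
(67/89) = +1 → QR.
(87/89) = +1 → QR.
Total quadratic residues among the 4: 4.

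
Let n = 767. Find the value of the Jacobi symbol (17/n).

1

Reciprocity: 17 ≡ 1 and 767 ≡ 3 (mod 4), so (17/767) = +(767/17).
Reduce top mod 17: now compute (2/17).
Pull out 2: since 17 ≡ 1 (mod 8), (2/17) = +1.
Reached (1/17) = 1. Collecting the sign flips along the way, the symbol is +1.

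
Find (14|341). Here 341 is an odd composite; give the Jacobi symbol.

Pull out 2: since 341 ≡ 5 (mod 8), (2/341) = -1.
Reciprocity: 7 ≡ 3 and 341 ≡ 1 (mod 4), so (7/341) = +(341/7).
Reduce top mod 7: now compute (5/7).
Reciprocity: 5 ≡ 1 and 7 ≡ 3 (mod 4), so (5/7) = +(7/5).
Reduce top mod 5: now compute (2/5).
Pull out 2: since 5 ≡ 5 (mod 8), (2/5) = -1.
Reached (1/5) = 1. Collecting the sign flips along the way, the symbol is +1.

1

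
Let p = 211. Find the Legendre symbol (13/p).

1

Reciprocity: 13 ≡ 1 and 211 ≡ 3 (mod 4), so (13/211) = +(211/13).
Reduce top mod 13: now compute (3/13).
Reciprocity: 3 ≡ 3 and 13 ≡ 1 (mod 4), so (3/13) = +(13/3).
Reduce top mod 3: now compute (1/3).
Reached (1/3) = 1. Collecting the sign flips along the way, the symbol is +1.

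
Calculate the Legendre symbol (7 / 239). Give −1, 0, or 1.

Euler's criterion: (7/239) ≡ 7^119 (mod 239).
7^2 ≡ 49 (mod 239)
7^4 ≡ 11 (mod 239)
7^8 ≡ 121 (mod 239)
7^16 ≡ 62 (mod 239)
7^32 ≡ 20 (mod 239)
7^64 ≡ 161 (mod 239)
7^119 = 7^(64+32+16+4+2+1) ≡ 238 (mod 239).
Result is 238 ≡ −1, so (7/239) = −1.

-1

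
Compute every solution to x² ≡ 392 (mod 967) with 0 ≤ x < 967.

351, 616

Since 967 ≡ 3 (mod 4), a square root of 392 is 392^((967+1)/4) = 392^242 mod 967.
Repeated squaring: 392^2≡878, 392^4≡185, 392^8≡380, 392^16≡317, 392^32≡888, 392^64≡439, 392^128≡288 (mod 967).
392^242 = 392^(128+64+32+16+2) ≡ 351 (mod 967).
Check: 351² = 123201 ≡ 392 (mod 967). The two roots are 351 and 616.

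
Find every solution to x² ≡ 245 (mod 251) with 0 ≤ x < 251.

112, 139

Since 251 ≡ 3 (mod 4), a square root of 245 is 245^((251+1)/4) = 245^63 mod 251.
Repeated squaring: 245^2≡36, 245^4≡41, 245^8≡175, 245^16≡3, 245^32≡9 (mod 251).
245^63 = 245^(32+16+8+4+2+1) ≡ 112 (mod 251).
Check: 112² = 12544 ≡ 245 (mod 251). The two roots are 112 and 139.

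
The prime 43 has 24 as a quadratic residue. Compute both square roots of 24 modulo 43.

14, 29

Since 43 ≡ 3 (mod 4), a square root of 24 is 24^((43+1)/4) = 24^11 mod 43.
Repeated squaring: 24^2≡17, 24^4≡31, 24^8≡15 (mod 43).
24^11 = 24^(8+2+1) ≡ 14 (mod 43).
Check: 14² = 196 ≡ 24 (mod 43). The two roots are 14 and 29.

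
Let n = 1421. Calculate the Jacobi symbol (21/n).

0

Reciprocity: 21 ≡ 1 and 1421 ≡ 1 (mod 4), so (21/1421) = +(1421/21).
Reduce top mod 21: now compute (14/21).
Pull out 2: since 21 ≡ 5 (mod 8), (2/21) = -1.
Reciprocity: 7 ≡ 3 and 21 ≡ 1 (mod 4), so (7/21) = +(21/7).
Reduce top mod 7: now compute (0/7).
Top reduces to 0: gcd > 1, so the symbol is 0.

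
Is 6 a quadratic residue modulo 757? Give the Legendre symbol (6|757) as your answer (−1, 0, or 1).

-1

Euler's criterion: (6/757) ≡ 6^378 (mod 757).
6^2 ≡ 36 (mod 757)
6^4 ≡ 539 (mod 757)
6^8 ≡ 590 (mod 757)
6^16 ≡ 637 (mod 757)
6^32 ≡ 17 (mod 757)
6^64 ≡ 289 (mod 757)
6^128 ≡ 251 (mod 757)
6^256 ≡ 170 (mod 757)
6^378 = 6^(256+64+32+16+8+2) ≡ 756 (mod 757).
Result is 756 ≡ −1, so (6/757) = −1.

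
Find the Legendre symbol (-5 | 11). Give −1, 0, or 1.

-1

Euler's criterion: (-5/11) ≡ 6^5 (mod 11).
6^2 ≡ 3 (mod 11)
6^4 ≡ 9 (mod 11)
6^5 = 6^(4+1) ≡ 10 (mod 11).
Result is 10 ≡ −1, so (-5/11) = −1.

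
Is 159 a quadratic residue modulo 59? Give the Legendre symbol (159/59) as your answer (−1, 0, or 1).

1

Euler's criterion: (159/59) ≡ 41^29 (mod 59).
41^2 ≡ 29 (mod 59)
41^4 ≡ 15 (mod 59)
41^8 ≡ 48 (mod 59)
41^16 ≡ 3 (mod 59)
41^29 = 41^(16+8+4+1) ≡ 1 (mod 59).
Result is 1, so (159/59) = 1.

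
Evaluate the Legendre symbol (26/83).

1

Pull out 2: since 83 ≡ 3 (mod 8), (2/83) = -1.
Reciprocity: 13 ≡ 1 and 83 ≡ 3 (mod 4), so (13/83) = +(83/13).
Reduce top mod 13: now compute (5/13).
Reciprocity: 5 ≡ 1 and 13 ≡ 1 (mod 4), so (5/13) = +(13/5).
Reduce top mod 5: now compute (3/5).
Reciprocity: 3 ≡ 3 and 5 ≡ 1 (mod 4), so (3/5) = +(5/3).
Reduce top mod 3: now compute (2/3).
Pull out 2: since 3 ≡ 3 (mod 8), (2/3) = -1.
Reached (1/3) = 1. Collecting the sign flips along the way, the symbol is +1.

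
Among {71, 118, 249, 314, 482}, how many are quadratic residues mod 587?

(71/587) = -1 → non-residue.
(118/587) = -1 → non-residue.
(249/587) = +1 → QR.
(314/587) = +1 → QR.
(482/587) = +1 → QR.
Total quadratic residues among the 5: 3.

3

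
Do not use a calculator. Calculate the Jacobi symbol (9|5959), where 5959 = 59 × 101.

1

Reciprocity: 9 ≡ 1 and 5959 ≡ 3 (mod 4), so (9/5959) = +(5959/9).
Reduce top mod 9: now compute (1/9).
Reached (1/9) = 1. Collecting the sign flips along the way, the symbol is +1.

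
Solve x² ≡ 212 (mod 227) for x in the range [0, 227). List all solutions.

62, 165

Since 227 ≡ 3 (mod 4), a square root of 212 is 212^((227+1)/4) = 212^57 mod 227.
Repeated squaring: 212^2≡225, 212^4≡4, 212^8≡16, 212^16≡29, 212^32≡160 (mod 227).
212^57 = 212^(32+16+8+1) ≡ 62 (mod 227).
Check: 62² = 3844 ≡ 212 (mod 227). The two roots are 62 and 165.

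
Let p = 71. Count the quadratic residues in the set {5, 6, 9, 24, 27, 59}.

(5/71) = +1 → QR.
(6/71) = +1 → QR.
(9/71) = +1 → QR.
(24/71) = +1 → QR.
(27/71) = +1 → QR.
(59/71) = -1 → non-residue.
Total quadratic residues among the 6: 5.

5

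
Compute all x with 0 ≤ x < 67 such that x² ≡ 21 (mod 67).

17, 50

Since 67 ≡ 3 (mod 4), a square root of 21 is 21^((67+1)/4) = 21^17 mod 67.
Repeated squaring: 21^2≡39, 21^4≡47, 21^8≡65, 21^16≡4 (mod 67).
21^17 = 21^(16+1) ≡ 17 (mod 67).
Check: 17² = 289 ≡ 21 (mod 67). The two roots are 17 and 50.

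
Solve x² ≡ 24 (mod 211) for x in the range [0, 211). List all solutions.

Since 211 ≡ 3 (mod 4), a square root of 24 is 24^((211+1)/4) = 24^53 mod 211.
Repeated squaring: 24^2≡154, 24^4≡84, 24^8≡93, 24^16≡209, 24^32≡4 (mod 211).
24^53 = 24^(32+16+4+1) ≡ 119 (mod 211).
Check: 119² = 14161 ≡ 24 (mod 211). The two roots are 92 and 119.

92, 119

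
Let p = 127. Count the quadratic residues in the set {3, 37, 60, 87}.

(3/127) = -1 → non-residue.
(37/127) = +1 → QR.
(60/127) = +1 → QR.
(87/127) = +1 → QR.
Total quadratic residues among the 4: 3.

3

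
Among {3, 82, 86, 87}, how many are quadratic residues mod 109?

(3/109) = +1 → QR.
(82/109) = +1 → QR.
(86/109) = -1 → non-residue.
(87/109) = +1 → QR.
Total quadratic residues among the 4: 3.

3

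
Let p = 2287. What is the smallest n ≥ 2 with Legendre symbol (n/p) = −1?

(2/2287) = +1, so 2 is a residue.
(3/2287) = −1, so 3 is the smallest positive non-residue mod 2287.

3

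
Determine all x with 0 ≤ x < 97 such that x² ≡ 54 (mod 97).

32, 65

97 ≡ 1 (mod 4), so we find a root by search.
Trying successive values, 32² = 1024 ≡ 54 (mod 97). The other root is 97 − 32 = 65.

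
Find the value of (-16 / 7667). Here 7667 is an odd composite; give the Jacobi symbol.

-1

First reduce: -16 ≡ 7651 (mod 7667).
Reciprocity: 7651 ≡ 3 and 7667 ≡ 3 (mod 4), so (7651/7667) = −(7667/7651).
Reduce top mod 7651: now compute (16/7651).
Pull out 2^4: since 7651 ≡ 3 (mod 8), (2/7651) = -1, so (2/7651)^4 = +1.
Reached (1/7651) = 1. Collecting the sign flips along the way, the symbol is -1.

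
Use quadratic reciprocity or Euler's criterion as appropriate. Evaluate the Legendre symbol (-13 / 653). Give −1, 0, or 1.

1

Euler's criterion: (-13/653) ≡ 640^326 (mod 653).
640^2 ≡ 169 (mod 653)
640^4 ≡ 482 (mod 653)
640^8 ≡ 509 (mod 653)
640^16 ≡ 493 (mod 653)
640^32 ≡ 133 (mod 653)
640^64 ≡ 58 (mod 653)
640^128 ≡ 99 (mod 653)
640^256 ≡ 6 (mod 653)
640^326 = 640^(256+64+4+2) ≡ 1 (mod 653).
Result is 1, so (-13/653) = 1.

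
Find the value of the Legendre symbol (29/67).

1

Euler's criterion: (29/67) ≡ 29^33 (mod 67).
29^2 ≡ 37 (mod 67)
29^4 ≡ 29 (mod 67)
29^8 ≡ 37 (mod 67)
29^16 ≡ 29 (mod 67)
29^32 ≡ 37 (mod 67)
29^33 = 29^(32+1) ≡ 1 (mod 67).
Result is 1, so (29/67) = 1.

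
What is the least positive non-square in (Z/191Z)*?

(2/191) = +1, so 2 is a residue.
(3/191) = +1, so 3 is a residue.
(4/191) = +1, so 4 is a residue.
(5/191) = +1, so 5 is a residue.
(6/191) = +1, so 6 is a residue.
(7/191) = −1, so 7 is the smallest positive non-residue mod 191.

7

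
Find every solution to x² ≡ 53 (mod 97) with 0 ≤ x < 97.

21, 76

97 ≡ 1 (mod 4), so we find a root by search.
Trying successive values, 21² = 441 ≡ 53 (mod 97). The other root is 97 − 21 = 76.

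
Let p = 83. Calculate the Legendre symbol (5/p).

Reciprocity: 5 ≡ 1 and 83 ≡ 3 (mod 4), so (5/83) = +(83/5).
Reduce top mod 5: now compute (3/5).
Reciprocity: 3 ≡ 3 and 5 ≡ 1 (mod 4), so (3/5) = +(5/3).
Reduce top mod 3: now compute (2/3).
Pull out 2: since 3 ≡ 3 (mod 8), (2/3) = -1.
Reached (1/3) = 1. Collecting the sign flips along the way, the symbol is -1.

-1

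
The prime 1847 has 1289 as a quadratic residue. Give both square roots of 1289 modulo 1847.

56, 1791

Since 1847 ≡ 3 (mod 4), a square root of 1289 is 1289^((1847+1)/4) = 1289^462 mod 1847.
Repeated squaring: 1289^2≡1068, 1289^4≡1025, 1289^8≡1529, 1289^16≡1386, 1289^32≡116, 1289^64≡527, 1289^128≡679, 1289^256≡1138 (mod 1847).
1289^462 = 1289^(256+128+64+8+4+2) ≡ 56 (mod 1847).
Check: 56² = 3136 ≡ 1289 (mod 1847). The two roots are 56 and 1791.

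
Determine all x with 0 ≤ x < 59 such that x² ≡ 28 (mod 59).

Since 59 ≡ 3 (mod 4), a square root of 28 is 28^((59+1)/4) = 28^15 mod 59.
Repeated squaring: 28^2≡17, 28^4≡53, 28^8≡36 (mod 59).
28^15 = 28^(8+4+2+1) ≡ 21 (mod 59).
Check: 21² = 441 ≡ 28 (mod 59). The two roots are 21 and 38.

21, 38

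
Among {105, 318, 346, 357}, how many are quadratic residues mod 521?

1

(105/521) = +1 → QR.
(318/521) = -1 → non-residue.
(346/521) = -1 → non-residue.
(357/521) = -1 → non-residue.
Total quadratic residues among the 4: 1.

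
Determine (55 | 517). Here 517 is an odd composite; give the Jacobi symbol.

0

Reciprocity: 55 ≡ 3 and 517 ≡ 1 (mod 4), so (55/517) = +(517/55).
Reduce top mod 55: now compute (22/55).
Pull out 2: since 55 ≡ 7 (mod 8), (2/55) = +1.
Reciprocity: 11 ≡ 3 and 55 ≡ 3 (mod 4), so (11/55) = −(55/11).
Reduce top mod 11: now compute (0/11).
Top reduces to 0: gcd > 1, so the symbol is 0.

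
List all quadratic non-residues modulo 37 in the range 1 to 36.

Square k = 1,…,18 (k and 37−k give the same square):
1²=1, 2²=4, 3²=9, 4²=16, 5²=25, 6²=36, 7²≡12, 8²≡27, 9²≡7, 10²≡26, 11²≡10, 12²≡33, 13²≡21, 14²≡11, 15²≡3, 16²≡34, 17²≡30, 18²≡28 (mod 37).
The residues are {1, 3, 4, 7, 9, 10, 11, 12, 16, 21, 25, 26, 27, 28, 30, 33, 34, 36}; the non-residues are the remaining 18 nonzero classes.

2 5 6 8 13 14 15 17 18 19 20 22 23 24 29 31 32 35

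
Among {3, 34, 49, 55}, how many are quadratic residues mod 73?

3

(3/73) = +1 → QR.
(34/73) = -1 → non-residue.
(49/73) = +1 → QR.
(55/73) = +1 → QR.
Total quadratic residues among the 4: 3.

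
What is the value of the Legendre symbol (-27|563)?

First reduce: -27 ≡ 536 (mod 563).
Pull out 2^3: since 563 ≡ 3 (mod 8), (2/563) = -1, so (2/563)^3 = -1.
Reciprocity: 67 ≡ 3 and 563 ≡ 3 (mod 4), so (67/563) = −(563/67).
Reduce top mod 67: now compute (27/67).
Reciprocity: 27 ≡ 3 and 67 ≡ 3 (mod 4), so (27/67) = −(67/27).
Reduce top mod 27: now compute (13/27).
Reciprocity: 13 ≡ 1 and 27 ≡ 3 (mod 4), so (13/27) = +(27/13).
Reduce top mod 13: now compute (1/13).
Reached (1/13) = 1. Collecting the sign flips along the way, the symbol is -1.

-1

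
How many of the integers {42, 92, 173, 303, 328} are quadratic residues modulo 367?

3

(42/367) = -1 → non-residue.
(92/367) = +1 → QR.
(173/367) = +1 → QR.
(303/367) = -1 → non-residue.
(328/367) = +1 → QR.
Total quadratic residues among the 5: 3.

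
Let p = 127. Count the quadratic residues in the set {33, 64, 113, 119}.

(33/127) = -1 → non-residue.
(64/127) = +1 → QR.
(113/127) = +1 → QR.
(119/127) = -1 → non-residue.
Total quadratic residues among the 4: 2.

2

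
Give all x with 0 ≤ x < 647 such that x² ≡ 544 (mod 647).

Since 647 ≡ 3 (mod 4), a square root of 544 is 544^((647+1)/4) = 544^162 mod 647.
Repeated squaring: 544^2≡257, 544^4≡55, 544^8≡437, 544^16≡104, 544^32≡464, 544^64≡492, 544^128≡86 (mod 647).
544^162 = 544^(128+32+2) ≡ 378 (mod 647).
Check: 378² = 142884 ≡ 544 (mod 647). The two roots are 269 and 378.

269, 378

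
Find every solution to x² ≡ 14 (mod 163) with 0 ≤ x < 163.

Since 163 ≡ 3 (mod 4), a square root of 14 is 14^((163+1)/4) = 14^41 mod 163.
Repeated squaring: 14^2≡33, 14^4≡111, 14^8≡96, 14^16≡88, 14^32≡83 (mod 163).
14^41 = 14^(32+8+1) ≡ 60 (mod 163).
Check: 60² = 3600 ≡ 14 (mod 163). The two roots are 60 and 103.

60, 103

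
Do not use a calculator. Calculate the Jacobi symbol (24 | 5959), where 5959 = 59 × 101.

Pull out 2^3: since 5959 ≡ 7 (mod 8), (2/5959) = +1, so (2/5959)^3 = +1.
Reciprocity: 3 ≡ 3 and 5959 ≡ 3 (mod 4), so (3/5959) = −(5959/3).
Reduce top mod 3: now compute (1/3).
Reached (1/3) = 1. Collecting the sign flips along the way, the symbol is -1.

-1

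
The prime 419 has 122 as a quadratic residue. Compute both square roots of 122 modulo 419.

Since 419 ≡ 3 (mod 4), a square root of 122 is 122^((419+1)/4) = 122^105 mod 419.
Repeated squaring: 122^2≡219, 122^4≡195, 122^8≡315, 122^16≡341, 122^32≡218, 122^64≡177 (mod 419).
122^105 = 122^(64+32+8+1) ≡ 125 (mod 419).
Check: 125² = 15625 ≡ 122 (mod 419). The two roots are 125 and 294.

125, 294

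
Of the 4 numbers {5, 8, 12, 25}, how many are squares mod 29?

2

(5/29) = +1 → QR.
(8/29) = -1 → non-residue.
(12/29) = -1 → non-residue.
(25/29) = +1 → QR.
Total quadratic residues among the 4: 2.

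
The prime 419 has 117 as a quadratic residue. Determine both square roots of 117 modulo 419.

206, 213

Since 419 ≡ 3 (mod 4), a square root of 117 is 117^((419+1)/4) = 117^105 mod 419.
Repeated squaring: 117^2≡281, 117^4≡189, 117^8≡106, 117^16≡342, 117^32≡63, 117^64≡198 (mod 419).
117^105 = 117^(64+32+8+1) ≡ 206 (mod 419).
Check: 206² = 42436 ≡ 117 (mod 419). The two roots are 206 and 213.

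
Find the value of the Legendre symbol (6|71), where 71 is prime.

Euler's criterion: (6/71) ≡ 6^35 (mod 71).
6^2 ≡ 36 (mod 71)
6^4 ≡ 18 (mod 71)
6^8 ≡ 40 (mod 71)
6^16 ≡ 38 (mod 71)
6^32 ≡ 24 (mod 71)
6^35 = 6^(32+2+1) ≡ 1 (mod 71).
Result is 1, so (6/71) = 1.

1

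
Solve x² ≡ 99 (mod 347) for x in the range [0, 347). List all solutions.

Since 347 ≡ 3 (mod 4), a square root of 99 is 99^((347+1)/4) = 99^87 mod 347.
Repeated squaring: 99^2≡85, 99^4≡285, 99^8≡27, 99^16≡35, 99^32≡184, 99^64≡197 (mod 347).
99^87 = 99^(64+16+4+2+1) ≡ 177 (mod 347).
Check: 177² = 31329 ≡ 99 (mod 347). The two roots are 170 and 177.

170, 177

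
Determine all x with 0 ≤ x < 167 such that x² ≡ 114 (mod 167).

75, 92

Since 167 ≡ 3 (mod 4), a square root of 114 is 114^((167+1)/4) = 114^42 mod 167.
Repeated squaring: 114^2≡137, 114^4≡65, 114^8≡50, 114^16≡162, 114^32≡25 (mod 167).
114^42 = 114^(32+8+2) ≡ 75 (mod 167).
Check: 75² = 5625 ≡ 114 (mod 167). The two roots are 75 and 92.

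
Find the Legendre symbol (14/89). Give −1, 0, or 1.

-1

Pull out 2: since 89 ≡ 1 (mod 8), (2/89) = +1.
Reciprocity: 7 ≡ 3 and 89 ≡ 1 (mod 4), so (7/89) = +(89/7).
Reduce top mod 7: now compute (5/7).
Reciprocity: 5 ≡ 1 and 7 ≡ 3 (mod 4), so (5/7) = +(7/5).
Reduce top mod 5: now compute (2/5).
Pull out 2: since 5 ≡ 5 (mod 8), (2/5) = -1.
Reached (1/5) = 1. Collecting the sign flips along the way, the symbol is -1.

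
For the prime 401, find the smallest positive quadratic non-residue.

3

(2/401) = +1, so 2 is a residue.
(3/401) = −1, so 3 is the smallest positive non-residue mod 401.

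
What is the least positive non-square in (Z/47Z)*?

5

(2/47) = +1, so 2 is a residue.
(3/47) = +1, so 3 is a residue.
(4/47) = +1, so 4 is a residue.
(5/47) = −1, so 5 is the smallest positive non-residue mod 47.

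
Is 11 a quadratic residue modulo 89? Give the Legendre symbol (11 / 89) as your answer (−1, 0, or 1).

1

Reciprocity: 11 ≡ 3 and 89 ≡ 1 (mod 4), so (11/89) = +(89/11).
Reduce top mod 11: now compute (1/11).
Reached (1/11) = 1. Collecting the sign flips along the way, the symbol is +1.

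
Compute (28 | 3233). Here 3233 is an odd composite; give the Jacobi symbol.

-1

Pull out 2^2: since 3233 ≡ 1 (mod 8), (2/3233) = +1, so (2/3233)^2 = +1.
Reciprocity: 7 ≡ 3 and 3233 ≡ 1 (mod 4), so (7/3233) = +(3233/7).
Reduce top mod 7: now compute (6/7).
Pull out 2: since 7 ≡ 7 (mod 8), (2/7) = +1.
Reciprocity: 3 ≡ 3 and 7 ≡ 3 (mod 4), so (3/7) = −(7/3).
Reduce top mod 3: now compute (1/3).
Reached (1/3) = 1. Collecting the sign flips along the way, the symbol is -1.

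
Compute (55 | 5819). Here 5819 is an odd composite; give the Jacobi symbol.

0

Reciprocity: 55 ≡ 3 and 5819 ≡ 3 (mod 4), so (55/5819) = −(5819/55).
Reduce top mod 55: now compute (44/55).
Pull out 2^2: since 55 ≡ 7 (mod 8), (2/55) = +1, so (2/55)^2 = +1.
Reciprocity: 11 ≡ 3 and 55 ≡ 3 (mod 4), so (11/55) = −(55/11).
Reduce top mod 11: now compute (0/11).
Top reduces to 0: gcd > 1, so the symbol is 0.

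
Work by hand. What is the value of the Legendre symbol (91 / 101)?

Reciprocity: 91 ≡ 3 and 101 ≡ 1 (mod 4), so (91/101) = +(101/91).
Reduce top mod 91: now compute (10/91).
Pull out 2: since 91 ≡ 3 (mod 8), (2/91) = -1.
Reciprocity: 5 ≡ 1 and 91 ≡ 3 (mod 4), so (5/91) = +(91/5).
Reduce top mod 5: now compute (1/5).
Reached (1/5) = 1. Collecting the sign flips along the way, the symbol is -1.

-1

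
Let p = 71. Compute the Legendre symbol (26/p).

Pull out 2: since 71 ≡ 7 (mod 8), (2/71) = +1.
Reciprocity: 13 ≡ 1 and 71 ≡ 3 (mod 4), so (13/71) = +(71/13).
Reduce top mod 13: now compute (6/13).
Pull out 2: since 13 ≡ 5 (mod 8), (2/13) = -1.
Reciprocity: 3 ≡ 3 and 13 ≡ 1 (mod 4), so (3/13) = +(13/3).
Reduce top mod 3: now compute (1/3).
Reached (1/3) = 1. Collecting the sign flips along the way, the symbol is -1.

-1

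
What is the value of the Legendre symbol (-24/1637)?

First reduce: -24 ≡ 1613 (mod 1637).
Reciprocity: 1613 ≡ 1 and 1637 ≡ 1 (mod 4), so (1613/1637) = +(1637/1613).
Reduce top mod 1613: now compute (24/1613).
Pull out 2^3: since 1613 ≡ 5 (mod 8), (2/1613) = -1, so (2/1613)^3 = -1.
Reciprocity: 3 ≡ 3 and 1613 ≡ 1 (mod 4), so (3/1613) = +(1613/3).
Reduce top mod 3: now compute (2/3).
Pull out 2: since 3 ≡ 3 (mod 8), (2/3) = -1.
Reached (1/3) = 1. Collecting the sign flips along the way, the symbol is +1.

1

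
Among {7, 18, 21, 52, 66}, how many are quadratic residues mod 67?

(7/67) = -1 → non-residue.
(18/67) = -1 → non-residue.
(21/67) = +1 → QR.
(52/67) = -1 → non-residue.
(66/67) = -1 → non-residue.
Total quadratic residues among the 5: 1.

1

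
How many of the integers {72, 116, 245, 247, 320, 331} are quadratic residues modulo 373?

1

(72/373) = -1 → non-residue.
(116/373) = +1 → QR.
(245/373) = -1 → non-residue.
(247/373) = -1 → non-residue.
(320/373) = -1 → non-residue.
(331/373) = -1 → non-residue.
Total quadratic residues among the 6: 1.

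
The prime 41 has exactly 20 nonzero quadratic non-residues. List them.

Square k = 1,…,20 (k and 41−k give the same square):
1²=1, 2²=4, 3²=9, 4²=16, 5²=25, 6²=36, 7²≡8, 8²≡23, 9²≡40, 10²≡18, 11²≡39, 12²≡21, 13²≡5, 14²≡32, 15²≡20, 16²≡10, 17²≡2, 18²≡37, 19²≡33, 20²≡31 (mod 41).
The residues are {1, 2, 4, 5, 8, 9, 10, 16, 18, 20, 21, 23, 25, 31, 32, 33, 36, 37, 39, 40}; the non-residues are the remaining 20 nonzero classes.

3,6,7,11,12,13,14,15,17,19,22,24,26,27,28,29,30,34,35,38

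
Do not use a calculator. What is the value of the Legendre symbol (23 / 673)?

1

Euler's criterion: (23/673) ≡ 23^336 (mod 673).
23^2 ≡ 529 (mod 673)
23^4 ≡ 546 (mod 673)
23^8 ≡ 650 (mod 673)
23^16 ≡ 529 (mod 673)
23^32 ≡ 546 (mod 673)
23^64 ≡ 650 (mod 673)
23^128 ≡ 529 (mod 673)
23^256 ≡ 546 (mod 673)
23^336 = 23^(256+64+16) ≡ 1 (mod 673).
Result is 1, so (23/673) = 1.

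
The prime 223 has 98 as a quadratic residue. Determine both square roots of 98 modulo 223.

105, 118

Since 223 ≡ 3 (mod 4), a square root of 98 is 98^((223+1)/4) = 98^56 mod 223.
Repeated squaring: 98^2≡15, 98^4≡2, 98^8≡4, 98^16≡16, 98^32≡33 (mod 223).
98^56 = 98^(32+16+8) ≡ 105 (mod 223).
Check: 105² = 11025 ≡ 98 (mod 223). The two roots are 105 and 118.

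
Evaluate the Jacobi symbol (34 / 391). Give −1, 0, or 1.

Pull out 2: since 391 ≡ 7 (mod 8), (2/391) = +1.
Reciprocity: 17 ≡ 1 and 391 ≡ 3 (mod 4), so (17/391) = +(391/17).
Reduce top mod 17: now compute (0/17).
Top reduces to 0: gcd > 1, so the symbol is 0.

0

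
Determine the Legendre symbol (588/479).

Euler's criterion: (588/479) ≡ 109^239 (mod 479).
109^2 ≡ 385 (mod 479)
109^4 ≡ 214 (mod 479)
109^8 ≡ 291 (mod 479)
109^16 ≡ 377 (mod 479)
109^32 ≡ 345 (mod 479)
109^64 ≡ 233 (mod 479)
109^128 ≡ 162 (mod 479)
109^239 = 109^(128+64+32+8+4+2+1) ≡ 1 (mod 479).
Result is 1, so (588/479) = 1.

1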